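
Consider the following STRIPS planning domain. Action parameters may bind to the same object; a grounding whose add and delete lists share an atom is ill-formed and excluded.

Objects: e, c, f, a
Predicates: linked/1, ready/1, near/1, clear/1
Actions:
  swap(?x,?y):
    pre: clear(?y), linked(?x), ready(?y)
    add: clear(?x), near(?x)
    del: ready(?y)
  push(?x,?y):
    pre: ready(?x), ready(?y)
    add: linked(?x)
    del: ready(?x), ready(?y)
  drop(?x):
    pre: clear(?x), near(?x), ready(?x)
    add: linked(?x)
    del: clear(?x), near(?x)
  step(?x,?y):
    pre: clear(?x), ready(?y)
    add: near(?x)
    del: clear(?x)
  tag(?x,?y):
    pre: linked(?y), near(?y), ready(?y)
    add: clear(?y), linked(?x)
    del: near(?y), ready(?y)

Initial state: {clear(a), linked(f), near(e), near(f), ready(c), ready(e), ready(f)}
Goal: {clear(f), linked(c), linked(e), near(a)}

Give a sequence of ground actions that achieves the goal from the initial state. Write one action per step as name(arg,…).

1. push(e,e)  →  {clear(a), linked(e), linked(f), near(e), near(f), ready(c), ready(f)}
2. step(a,c)  →  {linked(e), linked(f), near(a), near(e), near(f), ready(c), ready(f)}
3. tag(c,f)  →  {clear(f), linked(c), linked(e), linked(f), near(a), near(e), ready(c)}

push(e,e); step(a,c); tag(c,f)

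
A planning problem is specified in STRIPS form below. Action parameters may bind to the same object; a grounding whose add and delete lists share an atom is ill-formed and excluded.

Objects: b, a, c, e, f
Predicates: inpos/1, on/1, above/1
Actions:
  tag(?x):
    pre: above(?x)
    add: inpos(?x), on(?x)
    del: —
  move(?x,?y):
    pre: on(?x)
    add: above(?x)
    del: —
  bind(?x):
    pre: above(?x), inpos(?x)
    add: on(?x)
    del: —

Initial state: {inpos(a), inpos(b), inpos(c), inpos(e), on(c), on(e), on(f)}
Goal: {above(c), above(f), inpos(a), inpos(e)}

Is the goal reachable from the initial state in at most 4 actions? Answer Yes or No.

Yes

1. move(c,b)  →  {above(c), inpos(a), inpos(b), inpos(c), inpos(e), on(c), on(e), on(f)}
2. move(f,b)  →  {above(c), above(f), inpos(a), inpos(b), inpos(c), inpos(e), on(c), on(e), on(f)}
optimal plan length = 2; 2 ≤ 4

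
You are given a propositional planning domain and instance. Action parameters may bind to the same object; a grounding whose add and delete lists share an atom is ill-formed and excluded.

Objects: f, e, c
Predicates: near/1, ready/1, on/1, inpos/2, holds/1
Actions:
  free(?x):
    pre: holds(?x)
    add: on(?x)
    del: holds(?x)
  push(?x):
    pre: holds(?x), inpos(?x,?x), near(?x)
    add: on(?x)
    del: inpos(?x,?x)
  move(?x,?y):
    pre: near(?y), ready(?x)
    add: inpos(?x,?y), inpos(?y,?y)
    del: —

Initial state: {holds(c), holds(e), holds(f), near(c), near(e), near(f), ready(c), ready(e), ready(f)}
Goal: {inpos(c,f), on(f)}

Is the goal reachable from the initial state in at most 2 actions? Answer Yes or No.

1. free(f)  →  {holds(c), holds(e), near(c), near(e), near(f), on(f), ready(c), ready(e), ready(f)}
2. move(c,f)  →  {holds(c), holds(e), inpos(c,f), inpos(f,f), near(c), near(e), near(f), on(f), ready(c), ready(e), ready(f)}
optimal plan length = 2; 2 ≤ 2

Yes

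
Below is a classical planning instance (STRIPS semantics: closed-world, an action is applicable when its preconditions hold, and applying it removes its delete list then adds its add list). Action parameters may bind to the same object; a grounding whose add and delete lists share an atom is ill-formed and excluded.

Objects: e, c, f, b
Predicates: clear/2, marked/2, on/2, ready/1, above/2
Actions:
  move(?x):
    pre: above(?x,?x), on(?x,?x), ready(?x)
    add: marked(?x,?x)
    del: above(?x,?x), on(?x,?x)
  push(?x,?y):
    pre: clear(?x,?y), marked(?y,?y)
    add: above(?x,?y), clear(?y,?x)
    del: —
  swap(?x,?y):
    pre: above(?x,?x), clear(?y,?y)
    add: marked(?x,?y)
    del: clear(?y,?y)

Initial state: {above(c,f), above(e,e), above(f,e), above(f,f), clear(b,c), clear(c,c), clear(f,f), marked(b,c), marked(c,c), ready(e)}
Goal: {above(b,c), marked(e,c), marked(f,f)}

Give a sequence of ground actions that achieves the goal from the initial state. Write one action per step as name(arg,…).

1. push(b,c)  →  {above(b,c), above(c,f), above(e,e), above(f,e), above(f,f), clear(b,c), clear(c,b), clear(c,c), clear(f,f), marked(b,c), marked(c,c), ready(e)}
2. swap(e,c)  →  {above(b,c), above(c,f), above(e,e), above(f,e), above(f,f), clear(b,c), clear(c,b), clear(f,f), marked(b,c), marked(c,c), marked(e,c), ready(e)}
3. swap(f,f)  →  {above(b,c), above(c,f), above(e,e), above(f,e), above(f,f), clear(b,c), clear(c,b), marked(b,c), marked(c,c), marked(e,c), marked(f,f), ready(e)}

push(b,c); swap(e,c); swap(f,f)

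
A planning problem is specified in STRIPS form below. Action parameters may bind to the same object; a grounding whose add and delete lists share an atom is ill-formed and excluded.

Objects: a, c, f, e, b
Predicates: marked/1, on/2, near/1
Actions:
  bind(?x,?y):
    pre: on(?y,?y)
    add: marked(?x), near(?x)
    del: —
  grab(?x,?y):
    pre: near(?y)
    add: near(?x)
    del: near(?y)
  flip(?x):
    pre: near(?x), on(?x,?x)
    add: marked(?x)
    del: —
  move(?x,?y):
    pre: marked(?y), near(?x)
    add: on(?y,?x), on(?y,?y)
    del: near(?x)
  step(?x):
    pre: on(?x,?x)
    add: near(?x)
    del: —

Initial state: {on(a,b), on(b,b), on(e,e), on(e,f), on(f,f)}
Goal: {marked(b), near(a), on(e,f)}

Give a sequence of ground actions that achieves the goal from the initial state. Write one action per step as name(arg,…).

bind(a,f); bind(b,f)

1. bind(a,f)  →  {marked(a), near(a), on(a,b), on(b,b), on(e,e), on(e,f), on(f,f)}
2. bind(b,f)  →  {marked(a), marked(b), near(a), near(b), on(a,b), on(b,b), on(e,e), on(e,f), on(f,f)}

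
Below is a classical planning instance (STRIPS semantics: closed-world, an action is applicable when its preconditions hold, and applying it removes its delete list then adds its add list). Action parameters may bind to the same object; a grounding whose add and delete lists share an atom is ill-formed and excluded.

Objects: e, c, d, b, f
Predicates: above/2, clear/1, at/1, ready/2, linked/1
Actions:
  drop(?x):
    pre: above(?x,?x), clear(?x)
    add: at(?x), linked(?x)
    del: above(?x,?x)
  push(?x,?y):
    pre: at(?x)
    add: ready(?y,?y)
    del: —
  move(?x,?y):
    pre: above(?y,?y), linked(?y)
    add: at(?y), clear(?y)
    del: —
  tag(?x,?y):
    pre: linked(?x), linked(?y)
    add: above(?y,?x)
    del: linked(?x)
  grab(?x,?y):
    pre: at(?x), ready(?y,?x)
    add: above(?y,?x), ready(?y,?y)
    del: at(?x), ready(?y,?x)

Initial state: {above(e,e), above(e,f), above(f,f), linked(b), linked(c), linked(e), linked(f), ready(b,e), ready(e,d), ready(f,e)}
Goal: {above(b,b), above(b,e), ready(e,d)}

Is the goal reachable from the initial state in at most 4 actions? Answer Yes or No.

1. tag(e,b)  →  {above(b,e), above(e,e), above(e,f), above(f,f), linked(b), linked(c), linked(f), ready(b,e), ready(e,d), ready(f,e)}
2. tag(b,b)  →  {above(b,b), above(b,e), above(e,e), above(e,f), above(f,f), linked(c), linked(f), ready(b,e), ready(e,d), ready(f,e)}
optimal plan length = 2; 2 ≤ 4

Yes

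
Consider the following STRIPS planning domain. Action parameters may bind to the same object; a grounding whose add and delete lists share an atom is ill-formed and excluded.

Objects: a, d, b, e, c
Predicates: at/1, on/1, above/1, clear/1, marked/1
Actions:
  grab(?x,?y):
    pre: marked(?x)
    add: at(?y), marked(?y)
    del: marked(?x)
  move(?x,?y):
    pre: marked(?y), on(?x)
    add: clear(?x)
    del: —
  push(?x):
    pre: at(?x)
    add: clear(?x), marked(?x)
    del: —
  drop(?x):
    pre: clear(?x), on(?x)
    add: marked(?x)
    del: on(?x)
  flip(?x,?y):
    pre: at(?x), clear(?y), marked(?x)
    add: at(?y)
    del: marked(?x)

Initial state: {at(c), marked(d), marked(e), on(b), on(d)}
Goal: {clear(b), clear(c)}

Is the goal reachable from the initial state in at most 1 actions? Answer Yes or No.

No

1. move(b,d)  →  {at(c), clear(b), marked(d), marked(e), on(b), on(d)}
2. push(c)  →  {at(c), clear(b), clear(c), marked(c), marked(d), marked(e), on(b), on(d)}
optimal plan length = 2; 2 > 1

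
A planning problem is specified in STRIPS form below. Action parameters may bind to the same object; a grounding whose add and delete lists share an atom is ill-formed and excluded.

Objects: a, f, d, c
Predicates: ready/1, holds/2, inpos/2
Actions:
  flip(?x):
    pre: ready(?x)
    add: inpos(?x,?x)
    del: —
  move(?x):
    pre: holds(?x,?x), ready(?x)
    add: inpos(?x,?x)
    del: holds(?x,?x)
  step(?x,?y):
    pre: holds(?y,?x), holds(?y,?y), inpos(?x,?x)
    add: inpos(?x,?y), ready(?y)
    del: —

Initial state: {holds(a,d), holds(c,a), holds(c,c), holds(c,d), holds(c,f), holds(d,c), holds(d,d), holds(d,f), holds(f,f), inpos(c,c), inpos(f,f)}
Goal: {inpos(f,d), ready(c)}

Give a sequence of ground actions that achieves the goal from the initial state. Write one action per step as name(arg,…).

1. step(f,d)  →  {holds(a,d), holds(c,a), holds(c,c), holds(c,d), holds(c,f), holds(d,c), holds(d,d), holds(d,f), holds(f,f), inpos(c,c), inpos(f,d), inpos(f,f), ready(d)}
2. step(f,c)  →  {holds(a,d), holds(c,a), holds(c,c), holds(c,d), holds(c,f), holds(d,c), holds(d,d), holds(d,f), holds(f,f), inpos(c,c), inpos(f,c), inpos(f,d), inpos(f,f), ready(c), ready(d)}

step(f,d); step(f,c)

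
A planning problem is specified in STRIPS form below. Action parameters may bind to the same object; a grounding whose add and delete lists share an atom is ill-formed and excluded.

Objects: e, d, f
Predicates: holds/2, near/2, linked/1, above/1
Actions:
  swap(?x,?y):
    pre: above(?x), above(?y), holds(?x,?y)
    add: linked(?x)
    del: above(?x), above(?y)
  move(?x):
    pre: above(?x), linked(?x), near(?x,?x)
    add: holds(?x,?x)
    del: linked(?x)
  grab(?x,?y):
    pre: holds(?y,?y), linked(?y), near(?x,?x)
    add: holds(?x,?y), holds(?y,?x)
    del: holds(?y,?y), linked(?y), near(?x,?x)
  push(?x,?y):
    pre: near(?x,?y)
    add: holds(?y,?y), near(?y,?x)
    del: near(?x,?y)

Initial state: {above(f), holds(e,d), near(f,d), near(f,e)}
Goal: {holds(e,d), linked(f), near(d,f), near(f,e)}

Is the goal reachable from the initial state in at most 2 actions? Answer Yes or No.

1. push(f,e)  →  {above(f), holds(e,d), holds(e,e), near(e,f), near(f,d)}
2. push(e,f)  →  {above(f), holds(e,d), holds(e,e), holds(f,f), near(f,d), near(f,e)}
3. swap(f,f)  →  {holds(e,d), holds(e,e), holds(f,f), linked(f), near(f,d), near(f,e)}
4. push(f,d)  →  {holds(d,d), holds(e,d), holds(e,e), holds(f,f), linked(f), near(d,f), near(f,e)}
optimal plan length = 4; 4 > 2

No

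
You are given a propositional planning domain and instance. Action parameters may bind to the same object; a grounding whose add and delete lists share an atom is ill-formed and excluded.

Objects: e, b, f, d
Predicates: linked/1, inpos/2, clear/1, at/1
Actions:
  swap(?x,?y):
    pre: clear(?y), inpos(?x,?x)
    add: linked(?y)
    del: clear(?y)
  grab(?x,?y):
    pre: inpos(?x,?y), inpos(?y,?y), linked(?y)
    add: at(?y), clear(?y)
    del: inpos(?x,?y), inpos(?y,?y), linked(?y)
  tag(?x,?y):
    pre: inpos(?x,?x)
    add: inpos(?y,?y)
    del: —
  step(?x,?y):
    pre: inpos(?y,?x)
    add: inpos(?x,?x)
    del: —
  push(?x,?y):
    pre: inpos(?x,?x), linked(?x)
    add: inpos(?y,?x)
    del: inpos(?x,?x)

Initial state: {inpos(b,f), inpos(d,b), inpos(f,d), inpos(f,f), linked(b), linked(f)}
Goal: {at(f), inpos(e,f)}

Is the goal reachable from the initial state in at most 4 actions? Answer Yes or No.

1. push(f,e)  →  {inpos(b,f), inpos(d,b), inpos(e,f), inpos(f,d), linked(b), linked(f)}
2. step(f,e)  →  {inpos(b,f), inpos(d,b), inpos(e,f), inpos(f,d), inpos(f,f), linked(b), linked(f)}
3. grab(b,f)  →  {at(f), clear(f), inpos(d,b), inpos(e,f), inpos(f,d), linked(b)}
optimal plan length = 3; 3 ≤ 4

Yes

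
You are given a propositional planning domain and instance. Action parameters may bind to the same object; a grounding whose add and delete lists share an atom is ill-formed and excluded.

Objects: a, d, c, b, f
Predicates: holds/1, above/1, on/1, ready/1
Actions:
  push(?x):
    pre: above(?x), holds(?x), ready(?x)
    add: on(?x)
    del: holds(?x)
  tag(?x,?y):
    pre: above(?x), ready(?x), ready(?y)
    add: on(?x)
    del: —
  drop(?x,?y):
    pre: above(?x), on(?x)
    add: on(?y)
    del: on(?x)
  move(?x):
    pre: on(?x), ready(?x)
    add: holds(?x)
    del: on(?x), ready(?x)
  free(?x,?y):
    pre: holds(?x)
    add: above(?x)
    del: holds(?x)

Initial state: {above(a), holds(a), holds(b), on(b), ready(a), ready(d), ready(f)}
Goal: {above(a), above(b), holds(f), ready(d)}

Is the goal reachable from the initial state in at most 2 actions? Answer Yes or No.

1. free(b,a)  →  {above(a), above(b), holds(a), on(b), ready(a), ready(d), ready(f)}
2. drop(b,f)  →  {above(a), above(b), holds(a), on(f), ready(a), ready(d), ready(f)}
3. move(f)  →  {above(a), above(b), holds(a), holds(f), ready(a), ready(d)}
optimal plan length = 3; 3 > 2

No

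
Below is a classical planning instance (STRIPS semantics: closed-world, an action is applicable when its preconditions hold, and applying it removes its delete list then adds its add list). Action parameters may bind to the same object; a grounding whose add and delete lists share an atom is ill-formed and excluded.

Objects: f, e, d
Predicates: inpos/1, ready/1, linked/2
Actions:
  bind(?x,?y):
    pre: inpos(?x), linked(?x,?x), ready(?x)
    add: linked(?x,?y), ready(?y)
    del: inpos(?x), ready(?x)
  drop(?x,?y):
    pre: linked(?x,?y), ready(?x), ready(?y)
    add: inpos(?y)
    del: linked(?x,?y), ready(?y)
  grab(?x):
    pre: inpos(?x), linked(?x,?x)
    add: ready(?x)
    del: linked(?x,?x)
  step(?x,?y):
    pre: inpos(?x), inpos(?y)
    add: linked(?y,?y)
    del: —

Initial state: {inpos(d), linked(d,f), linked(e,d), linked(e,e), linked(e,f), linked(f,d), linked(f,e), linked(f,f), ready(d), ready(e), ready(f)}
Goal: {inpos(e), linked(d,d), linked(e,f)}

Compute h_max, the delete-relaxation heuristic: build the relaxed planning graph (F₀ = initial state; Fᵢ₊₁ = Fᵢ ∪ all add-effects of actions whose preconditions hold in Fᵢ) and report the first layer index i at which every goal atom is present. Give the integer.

1

F0 = init (11 atoms)
F1 = F0 ∪ {inpos(e), inpos(f), linked(d,d)}  (14 atoms)
goal ⊆ F1  ⇒  h_max = 1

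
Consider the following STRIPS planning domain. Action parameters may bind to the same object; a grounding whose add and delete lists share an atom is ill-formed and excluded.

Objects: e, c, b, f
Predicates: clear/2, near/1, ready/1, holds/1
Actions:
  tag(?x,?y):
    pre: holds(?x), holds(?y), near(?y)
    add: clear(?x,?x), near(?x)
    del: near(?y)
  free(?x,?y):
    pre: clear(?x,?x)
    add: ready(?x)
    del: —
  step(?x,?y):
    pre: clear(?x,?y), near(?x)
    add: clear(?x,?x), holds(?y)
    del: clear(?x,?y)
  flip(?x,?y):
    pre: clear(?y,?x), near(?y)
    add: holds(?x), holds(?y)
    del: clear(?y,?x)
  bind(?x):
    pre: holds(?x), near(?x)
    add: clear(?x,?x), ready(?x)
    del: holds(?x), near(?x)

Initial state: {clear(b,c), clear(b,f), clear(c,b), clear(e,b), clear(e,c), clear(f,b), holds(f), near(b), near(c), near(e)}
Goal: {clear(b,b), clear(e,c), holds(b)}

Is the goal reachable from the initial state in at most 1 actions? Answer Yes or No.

No

1. step(e,b)  →  {clear(b,c), clear(b,f), clear(c,b), clear(e,c), clear(e,e), clear(f,b), holds(b), holds(f), near(b), near(c), near(e)}
2. step(b,c)  →  {clear(b,b), clear(b,f), clear(c,b), clear(e,c), clear(e,e), clear(f,b), holds(b), holds(c), holds(f), near(b), near(c), near(e)}
optimal plan length = 2; 2 > 1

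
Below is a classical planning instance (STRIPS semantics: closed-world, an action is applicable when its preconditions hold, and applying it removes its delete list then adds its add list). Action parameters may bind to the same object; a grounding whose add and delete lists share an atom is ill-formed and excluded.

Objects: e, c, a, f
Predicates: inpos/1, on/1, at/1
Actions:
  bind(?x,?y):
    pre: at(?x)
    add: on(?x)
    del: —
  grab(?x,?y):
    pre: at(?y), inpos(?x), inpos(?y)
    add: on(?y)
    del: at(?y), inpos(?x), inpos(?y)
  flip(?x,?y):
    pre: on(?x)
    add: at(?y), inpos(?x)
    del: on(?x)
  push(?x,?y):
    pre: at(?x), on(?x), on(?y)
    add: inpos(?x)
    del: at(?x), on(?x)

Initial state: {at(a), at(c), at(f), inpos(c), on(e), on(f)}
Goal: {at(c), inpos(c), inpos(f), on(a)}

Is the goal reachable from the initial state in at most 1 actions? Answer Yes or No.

No

1. bind(a,e)  →  {at(a), at(c), at(f), inpos(c), on(a), on(e), on(f)}
2. flip(f,e)  →  {at(a), at(c), at(e), at(f), inpos(c), inpos(f), on(a), on(e)}
optimal plan length = 2; 2 > 1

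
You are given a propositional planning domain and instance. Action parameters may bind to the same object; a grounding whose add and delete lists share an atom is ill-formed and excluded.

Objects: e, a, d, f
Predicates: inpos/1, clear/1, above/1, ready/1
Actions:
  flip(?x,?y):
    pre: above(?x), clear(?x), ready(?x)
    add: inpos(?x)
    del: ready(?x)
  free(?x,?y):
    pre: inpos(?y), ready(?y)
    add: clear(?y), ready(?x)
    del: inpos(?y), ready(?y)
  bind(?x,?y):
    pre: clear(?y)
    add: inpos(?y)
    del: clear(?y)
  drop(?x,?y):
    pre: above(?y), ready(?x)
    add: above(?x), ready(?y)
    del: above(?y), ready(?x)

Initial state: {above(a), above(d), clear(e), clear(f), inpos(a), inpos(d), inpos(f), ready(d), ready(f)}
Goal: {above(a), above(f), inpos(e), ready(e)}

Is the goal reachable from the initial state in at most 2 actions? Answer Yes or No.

No

1. free(e,d)  →  {above(a), above(d), clear(d), clear(e), clear(f), inpos(a), inpos(f), ready(e), ready(f)}
2. bind(e,e)  →  {above(a), above(d), clear(d), clear(f), inpos(a), inpos(e), inpos(f), ready(e), ready(f)}
3. drop(f,d)  →  {above(a), above(f), clear(d), clear(f), inpos(a), inpos(e), inpos(f), ready(d), ready(e)}
optimal plan length = 3; 3 > 2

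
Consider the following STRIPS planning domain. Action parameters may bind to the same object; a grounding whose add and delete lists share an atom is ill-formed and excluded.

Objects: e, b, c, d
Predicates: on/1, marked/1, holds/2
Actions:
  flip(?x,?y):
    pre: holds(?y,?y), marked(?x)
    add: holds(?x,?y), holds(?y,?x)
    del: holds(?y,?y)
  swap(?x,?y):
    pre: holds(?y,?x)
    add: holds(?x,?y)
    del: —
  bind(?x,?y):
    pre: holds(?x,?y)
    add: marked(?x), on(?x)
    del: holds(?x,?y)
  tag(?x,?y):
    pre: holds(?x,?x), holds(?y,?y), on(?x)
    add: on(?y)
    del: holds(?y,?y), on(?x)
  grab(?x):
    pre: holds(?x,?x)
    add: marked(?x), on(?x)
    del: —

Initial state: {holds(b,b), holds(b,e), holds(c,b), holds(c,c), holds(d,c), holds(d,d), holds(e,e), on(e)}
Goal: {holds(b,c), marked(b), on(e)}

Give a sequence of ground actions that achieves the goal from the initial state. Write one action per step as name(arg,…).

swap(b,c); bind(b,e)

1. swap(b,c)  →  {holds(b,b), holds(b,c), holds(b,e), holds(c,b), holds(c,c), holds(d,c), holds(d,d), holds(e,e), on(e)}
2. bind(b,e)  →  {holds(b,b), holds(b,c), holds(c,b), holds(c,c), holds(d,c), holds(d,d), holds(e,e), marked(b), on(b), on(e)}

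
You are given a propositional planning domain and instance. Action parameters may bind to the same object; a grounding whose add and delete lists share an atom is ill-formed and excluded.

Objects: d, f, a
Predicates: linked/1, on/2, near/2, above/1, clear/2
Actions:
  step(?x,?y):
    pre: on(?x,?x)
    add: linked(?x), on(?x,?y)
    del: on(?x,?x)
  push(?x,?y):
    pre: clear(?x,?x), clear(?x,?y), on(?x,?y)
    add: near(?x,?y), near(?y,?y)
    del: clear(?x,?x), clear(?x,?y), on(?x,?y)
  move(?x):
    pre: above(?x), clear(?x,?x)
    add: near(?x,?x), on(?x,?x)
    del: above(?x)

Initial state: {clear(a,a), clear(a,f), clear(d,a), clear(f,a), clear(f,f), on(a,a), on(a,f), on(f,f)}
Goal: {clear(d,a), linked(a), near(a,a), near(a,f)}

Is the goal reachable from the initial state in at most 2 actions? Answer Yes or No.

1. step(f,a)  →  {clear(a,a), clear(a,f), clear(d,a), clear(f,a), clear(f,f), linked(f), on(a,a), on(a,f), on(f,a)}
2. step(a,d)  →  {clear(a,a), clear(a,f), clear(d,a), clear(f,a), clear(f,f), linked(a), linked(f), on(a,d), on(a,f), on(f,a)}
3. push(f,a)  →  {clear(a,a), clear(a,f), clear(d,a), linked(a), linked(f), near(a,a), near(f,a), on(a,d), on(a,f)}
4. push(a,f)  →  {clear(d,a), linked(a), linked(f), near(a,a), near(a,f), near(f,a), near(f,f), on(a,d)}
optimal plan length = 4; 4 > 2

No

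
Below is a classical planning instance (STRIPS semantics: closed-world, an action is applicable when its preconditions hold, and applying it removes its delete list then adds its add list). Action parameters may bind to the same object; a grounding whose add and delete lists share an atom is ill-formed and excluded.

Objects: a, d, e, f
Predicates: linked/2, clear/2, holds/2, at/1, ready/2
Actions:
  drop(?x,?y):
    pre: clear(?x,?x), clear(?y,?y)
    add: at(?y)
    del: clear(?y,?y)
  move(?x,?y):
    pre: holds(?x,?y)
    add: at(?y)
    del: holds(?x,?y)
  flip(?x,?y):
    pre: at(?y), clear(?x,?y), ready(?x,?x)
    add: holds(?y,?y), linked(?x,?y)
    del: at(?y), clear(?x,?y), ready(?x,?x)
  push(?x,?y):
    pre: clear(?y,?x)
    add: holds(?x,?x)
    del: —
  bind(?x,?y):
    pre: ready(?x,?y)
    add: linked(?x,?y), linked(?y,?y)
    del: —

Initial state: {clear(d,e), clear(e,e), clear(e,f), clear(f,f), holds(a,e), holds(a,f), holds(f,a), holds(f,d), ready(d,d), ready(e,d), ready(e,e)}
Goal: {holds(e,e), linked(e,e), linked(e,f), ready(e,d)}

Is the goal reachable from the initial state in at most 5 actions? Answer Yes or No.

1. drop(e,f)  →  {at(f), clear(d,e), clear(e,e), clear(e,f), holds(a,e), holds(a,f), holds(f,a), holds(f,d), ready(d,d), ready(e,d), ready(e,e)}
2. push(e,d)  →  {at(f), clear(d,e), clear(e,e), clear(e,f), holds(a,e), holds(a,f), holds(e,e), holds(f,a), holds(f,d), ready(d,d), ready(e,d), ready(e,e)}
3. bind(e,e)  →  {at(f), clear(d,e), clear(e,e), clear(e,f), holds(a,e), holds(a,f), holds(e,e), holds(f,a), holds(f,d), linked(e,e), ready(d,d), ready(e,d), ready(e,e)}
4. flip(e,f)  →  {clear(d,e), clear(e,e), holds(a,e), holds(a,f), holds(e,e), holds(f,a), holds(f,d), holds(f,f), linked(e,e), linked(e,f), ready(d,d), ready(e,d)}
optimal plan length = 4; 4 ≤ 5

Yes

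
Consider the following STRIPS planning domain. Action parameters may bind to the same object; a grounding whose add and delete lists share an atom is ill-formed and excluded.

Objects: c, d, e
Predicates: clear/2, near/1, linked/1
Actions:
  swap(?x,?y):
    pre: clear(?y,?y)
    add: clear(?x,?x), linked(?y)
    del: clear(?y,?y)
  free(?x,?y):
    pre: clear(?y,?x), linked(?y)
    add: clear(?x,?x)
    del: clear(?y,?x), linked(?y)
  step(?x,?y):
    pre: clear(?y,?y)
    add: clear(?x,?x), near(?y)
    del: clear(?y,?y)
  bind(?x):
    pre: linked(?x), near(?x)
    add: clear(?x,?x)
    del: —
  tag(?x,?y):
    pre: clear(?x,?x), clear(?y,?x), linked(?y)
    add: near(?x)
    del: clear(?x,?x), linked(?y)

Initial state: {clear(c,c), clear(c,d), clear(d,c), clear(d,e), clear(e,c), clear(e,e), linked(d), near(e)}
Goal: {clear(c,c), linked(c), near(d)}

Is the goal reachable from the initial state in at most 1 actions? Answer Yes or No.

1. swap(d,c)  →  {clear(c,d), clear(d,c), clear(d,d), clear(d,e), clear(e,c), clear(e,e), linked(c), linked(d), near(e)}
2. step(c,d)  →  {clear(c,c), clear(c,d), clear(d,c), clear(d,e), clear(e,c), clear(e,e), linked(c), linked(d), near(d), near(e)}
optimal plan length = 2; 2 > 1

No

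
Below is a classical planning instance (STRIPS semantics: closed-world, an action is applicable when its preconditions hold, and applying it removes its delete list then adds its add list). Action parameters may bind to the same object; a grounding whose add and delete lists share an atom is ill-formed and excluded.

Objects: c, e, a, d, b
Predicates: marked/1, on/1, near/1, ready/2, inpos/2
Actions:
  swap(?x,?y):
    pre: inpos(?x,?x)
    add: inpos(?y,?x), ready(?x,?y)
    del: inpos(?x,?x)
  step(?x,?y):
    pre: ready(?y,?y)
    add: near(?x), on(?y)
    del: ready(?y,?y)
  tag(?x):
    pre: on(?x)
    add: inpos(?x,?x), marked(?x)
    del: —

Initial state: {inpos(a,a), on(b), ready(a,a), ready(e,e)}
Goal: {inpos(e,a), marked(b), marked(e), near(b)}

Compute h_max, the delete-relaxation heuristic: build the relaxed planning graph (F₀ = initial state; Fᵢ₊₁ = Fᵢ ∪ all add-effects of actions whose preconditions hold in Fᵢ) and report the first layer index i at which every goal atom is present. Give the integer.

F0 = init (4 atoms)
F1 = F0 ∪ {inpos(b,a), inpos(b,b), inpos(c,a), inpos(d,a), inpos(e,a), marked(b), near(a), near(b), near(c), near(d), near(e), on(a), on(e), ready(a,b), ready(a,c), ready(a,d), ready(a,e)}  (21 atoms)
F2 = F1 ∪ {inpos(a,b), inpos(c,b), inpos(d,b), inpos(e,b), inpos(e,e), marked(a), marked(e), ready(b,a), ready(b,c), ready(b,d), ready(b,e)}  (32 atoms)
goal ⊆ F2  ⇒  h_max = 2

2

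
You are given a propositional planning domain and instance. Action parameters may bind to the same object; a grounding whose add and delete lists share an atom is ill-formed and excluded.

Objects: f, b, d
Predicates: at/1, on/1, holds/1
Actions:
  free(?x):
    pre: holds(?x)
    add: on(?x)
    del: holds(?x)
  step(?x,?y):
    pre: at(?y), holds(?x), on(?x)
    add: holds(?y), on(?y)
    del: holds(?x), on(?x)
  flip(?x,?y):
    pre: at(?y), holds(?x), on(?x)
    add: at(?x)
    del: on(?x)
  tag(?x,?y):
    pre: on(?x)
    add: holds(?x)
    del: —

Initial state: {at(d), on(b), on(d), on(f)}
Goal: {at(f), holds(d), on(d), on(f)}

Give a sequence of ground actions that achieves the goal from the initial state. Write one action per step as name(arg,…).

tag(f,f); flip(f,d); free(f); tag(d,f)

1. tag(f,f)  →  {at(d), holds(f), on(b), on(d), on(f)}
2. flip(f,d)  →  {at(d), at(f), holds(f), on(b), on(d)}
3. free(f)  →  {at(d), at(f), on(b), on(d), on(f)}
4. tag(d,f)  →  {at(d), at(f), holds(d), on(b), on(d), on(f)}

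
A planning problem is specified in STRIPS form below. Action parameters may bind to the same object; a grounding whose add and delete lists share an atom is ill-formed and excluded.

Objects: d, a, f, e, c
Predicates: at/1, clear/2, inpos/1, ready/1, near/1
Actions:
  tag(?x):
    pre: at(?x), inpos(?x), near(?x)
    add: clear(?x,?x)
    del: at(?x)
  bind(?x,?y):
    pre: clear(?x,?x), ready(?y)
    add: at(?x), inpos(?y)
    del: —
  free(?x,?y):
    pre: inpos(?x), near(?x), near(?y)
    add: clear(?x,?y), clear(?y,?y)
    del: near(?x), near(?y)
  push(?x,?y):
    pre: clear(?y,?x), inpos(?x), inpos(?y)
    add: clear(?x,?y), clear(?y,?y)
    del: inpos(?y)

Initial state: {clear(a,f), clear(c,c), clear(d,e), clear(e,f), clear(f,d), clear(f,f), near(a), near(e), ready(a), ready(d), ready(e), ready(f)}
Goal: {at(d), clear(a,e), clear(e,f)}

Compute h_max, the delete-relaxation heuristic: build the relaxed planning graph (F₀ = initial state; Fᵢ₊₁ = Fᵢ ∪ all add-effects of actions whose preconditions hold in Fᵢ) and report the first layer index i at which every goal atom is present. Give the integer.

3

F0 = init (12 atoms)
F1 = F0 ∪ {at(c), at(f), inpos(a), inpos(d), inpos(e), inpos(f)}  (18 atoms)
F2 = F1 ∪ {clear(a,a), clear(a,e), clear(d,d), clear(d,f), clear(e,a), clear(e,d), clear(e,e), clear(f,a), clear(f,e)}  (27 atoms)
F3 = F2 ∪ {at(a), at(d), at(e)}  (30 atoms)
goal ⊆ F3  ⇒  h_max = 3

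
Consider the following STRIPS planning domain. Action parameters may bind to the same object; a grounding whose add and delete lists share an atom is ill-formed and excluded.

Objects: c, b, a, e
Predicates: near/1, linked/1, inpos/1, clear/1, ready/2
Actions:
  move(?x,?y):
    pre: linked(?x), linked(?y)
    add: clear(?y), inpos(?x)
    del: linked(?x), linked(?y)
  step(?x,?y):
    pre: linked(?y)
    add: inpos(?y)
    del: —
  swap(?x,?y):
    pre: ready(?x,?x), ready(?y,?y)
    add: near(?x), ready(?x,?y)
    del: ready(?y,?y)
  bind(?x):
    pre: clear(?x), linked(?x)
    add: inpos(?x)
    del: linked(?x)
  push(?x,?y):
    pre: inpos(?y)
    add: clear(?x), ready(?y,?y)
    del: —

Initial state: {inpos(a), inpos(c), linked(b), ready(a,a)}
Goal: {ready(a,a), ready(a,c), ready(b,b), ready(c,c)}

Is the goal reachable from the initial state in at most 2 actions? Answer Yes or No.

No

1. move(b,b)  →  {clear(b), inpos(a), inpos(b), inpos(c), ready(a,a)}
2. push(c,c)  →  {clear(b), clear(c), inpos(a), inpos(b), inpos(c), ready(a,a), ready(c,c)}
3. swap(a,c)  →  {clear(b), clear(c), inpos(a), inpos(b), inpos(c), near(a), ready(a,a), ready(a,c)}
4. push(c,c)  →  {clear(b), clear(c), inpos(a), inpos(b), inpos(c), near(a), ready(a,a), ready(a,c), ready(c,c)}
5. push(c,b)  →  {clear(b), clear(c), inpos(a), inpos(b), inpos(c), near(a), ready(a,a), ready(a,c), ready(b,b), ready(c,c)}
optimal plan length = 5; 5 > 2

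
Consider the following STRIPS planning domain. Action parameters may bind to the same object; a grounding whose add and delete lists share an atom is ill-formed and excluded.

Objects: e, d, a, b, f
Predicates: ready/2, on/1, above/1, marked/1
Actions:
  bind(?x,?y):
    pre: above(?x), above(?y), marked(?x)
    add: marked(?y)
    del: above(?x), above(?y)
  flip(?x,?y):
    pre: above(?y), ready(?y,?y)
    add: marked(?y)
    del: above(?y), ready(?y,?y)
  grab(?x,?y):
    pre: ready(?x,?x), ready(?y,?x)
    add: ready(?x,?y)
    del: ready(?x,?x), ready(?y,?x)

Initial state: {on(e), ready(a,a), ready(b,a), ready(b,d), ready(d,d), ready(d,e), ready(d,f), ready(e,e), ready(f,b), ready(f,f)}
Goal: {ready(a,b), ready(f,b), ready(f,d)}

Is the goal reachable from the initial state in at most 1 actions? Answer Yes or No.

1. grab(a,b)  →  {on(e), ready(a,b), ready(b,d), ready(d,d), ready(d,e), ready(d,f), ready(e,e), ready(f,b), ready(f,f)}
2. grab(f,d)  →  {on(e), ready(a,b), ready(b,d), ready(d,d), ready(d,e), ready(e,e), ready(f,b), ready(f,d)}
optimal plan length = 2; 2 > 1

No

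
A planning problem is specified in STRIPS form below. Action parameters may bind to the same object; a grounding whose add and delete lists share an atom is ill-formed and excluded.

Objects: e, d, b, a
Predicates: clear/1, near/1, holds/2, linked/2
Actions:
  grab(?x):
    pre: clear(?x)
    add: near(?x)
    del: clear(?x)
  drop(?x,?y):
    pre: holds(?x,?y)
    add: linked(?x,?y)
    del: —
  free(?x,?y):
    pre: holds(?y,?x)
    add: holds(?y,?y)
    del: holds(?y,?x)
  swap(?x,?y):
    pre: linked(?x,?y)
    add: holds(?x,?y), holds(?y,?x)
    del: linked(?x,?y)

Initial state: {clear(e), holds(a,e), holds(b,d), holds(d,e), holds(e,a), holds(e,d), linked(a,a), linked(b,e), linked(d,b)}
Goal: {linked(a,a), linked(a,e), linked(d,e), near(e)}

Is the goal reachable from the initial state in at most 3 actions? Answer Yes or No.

1. grab(e)  →  {holds(a,e), holds(b,d), holds(d,e), holds(e,a), holds(e,d), linked(a,a), linked(b,e), linked(d,b), near(e)}
2. drop(d,e)  →  {holds(a,e), holds(b,d), holds(d,e), holds(e,a), holds(e,d), linked(a,a), linked(b,e), linked(d,b), linked(d,e), near(e)}
3. drop(a,e)  →  {holds(a,e), holds(b,d), holds(d,e), holds(e,a), holds(e,d), linked(a,a), linked(a,e), linked(b,e), linked(d,b), linked(d,e), near(e)}
optimal plan length = 3; 3 ≤ 3

Yes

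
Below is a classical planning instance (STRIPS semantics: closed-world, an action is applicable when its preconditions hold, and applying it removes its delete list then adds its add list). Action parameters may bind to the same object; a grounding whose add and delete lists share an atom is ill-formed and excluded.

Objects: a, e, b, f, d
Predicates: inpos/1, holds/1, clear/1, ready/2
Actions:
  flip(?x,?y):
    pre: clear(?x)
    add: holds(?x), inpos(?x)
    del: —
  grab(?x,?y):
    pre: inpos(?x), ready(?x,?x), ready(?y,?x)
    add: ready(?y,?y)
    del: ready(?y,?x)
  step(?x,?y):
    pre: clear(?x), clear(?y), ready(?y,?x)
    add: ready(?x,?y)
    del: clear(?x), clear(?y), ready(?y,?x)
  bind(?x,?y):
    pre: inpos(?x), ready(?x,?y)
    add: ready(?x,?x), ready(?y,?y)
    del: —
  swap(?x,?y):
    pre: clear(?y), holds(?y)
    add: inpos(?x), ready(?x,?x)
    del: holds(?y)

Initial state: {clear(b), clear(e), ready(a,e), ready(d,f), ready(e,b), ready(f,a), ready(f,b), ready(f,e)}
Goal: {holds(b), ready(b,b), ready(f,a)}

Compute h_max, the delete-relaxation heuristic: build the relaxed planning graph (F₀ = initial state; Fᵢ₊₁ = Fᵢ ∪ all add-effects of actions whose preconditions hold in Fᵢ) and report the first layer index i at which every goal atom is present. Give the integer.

2

F0 = init (8 atoms)
F1 = F0 ∪ {holds(b), holds(e), inpos(b), inpos(e), ready(b,e)}  (13 atoms)
F2 = F1 ∪ {inpos(a), inpos(d), inpos(f), ready(a,a), ready(b,b), ready(d,d), ready(e,e), ready(f,f)}  (21 atoms)
goal ⊆ F2  ⇒  h_max = 2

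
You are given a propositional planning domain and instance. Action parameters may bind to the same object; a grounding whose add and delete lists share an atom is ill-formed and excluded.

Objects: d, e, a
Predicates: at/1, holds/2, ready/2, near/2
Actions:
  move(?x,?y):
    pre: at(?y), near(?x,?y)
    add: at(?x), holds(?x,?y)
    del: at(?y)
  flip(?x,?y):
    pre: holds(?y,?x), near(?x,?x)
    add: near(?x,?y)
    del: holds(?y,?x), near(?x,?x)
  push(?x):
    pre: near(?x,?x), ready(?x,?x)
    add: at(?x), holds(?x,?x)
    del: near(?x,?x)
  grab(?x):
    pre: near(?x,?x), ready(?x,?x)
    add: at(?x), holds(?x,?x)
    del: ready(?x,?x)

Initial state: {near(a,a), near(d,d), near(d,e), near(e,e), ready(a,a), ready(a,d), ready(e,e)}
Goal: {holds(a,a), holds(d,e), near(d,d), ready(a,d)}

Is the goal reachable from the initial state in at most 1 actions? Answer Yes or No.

No

1. push(e)  →  {at(e), holds(e,e), near(a,a), near(d,d), near(d,e), ready(a,a), ready(a,d), ready(e,e)}
2. move(d,e)  →  {at(d), holds(d,e), holds(e,e), near(a,a), near(d,d), near(d,e), ready(a,a), ready(a,d), ready(e,e)}
3. push(a)  →  {at(a), at(d), holds(a,a), holds(d,e), holds(e,e), near(d,d), near(d,e), ready(a,a), ready(a,d), ready(e,e)}
optimal plan length = 3; 3 > 1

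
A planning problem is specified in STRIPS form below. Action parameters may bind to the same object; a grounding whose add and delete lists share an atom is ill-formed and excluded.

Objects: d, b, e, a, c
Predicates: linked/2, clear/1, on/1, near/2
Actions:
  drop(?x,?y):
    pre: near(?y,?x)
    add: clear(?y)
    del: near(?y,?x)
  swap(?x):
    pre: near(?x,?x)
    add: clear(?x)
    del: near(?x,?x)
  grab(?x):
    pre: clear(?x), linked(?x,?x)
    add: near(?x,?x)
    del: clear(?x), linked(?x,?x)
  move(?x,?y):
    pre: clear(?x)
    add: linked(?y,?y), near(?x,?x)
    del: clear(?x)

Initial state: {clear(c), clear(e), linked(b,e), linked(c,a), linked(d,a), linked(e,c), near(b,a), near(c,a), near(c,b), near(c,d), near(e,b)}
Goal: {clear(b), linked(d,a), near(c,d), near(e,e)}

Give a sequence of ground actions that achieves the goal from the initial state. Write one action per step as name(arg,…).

drop(a,b); move(e,d)

1. drop(a,b)  →  {clear(b), clear(c), clear(e), linked(b,e), linked(c,a), linked(d,a), linked(e,c), near(c,a), near(c,b), near(c,d), near(e,b)}
2. move(e,d)  →  {clear(b), clear(c), linked(b,e), linked(c,a), linked(d,a), linked(d,d), linked(e,c), near(c,a), near(c,b), near(c,d), near(e,b), near(e,e)}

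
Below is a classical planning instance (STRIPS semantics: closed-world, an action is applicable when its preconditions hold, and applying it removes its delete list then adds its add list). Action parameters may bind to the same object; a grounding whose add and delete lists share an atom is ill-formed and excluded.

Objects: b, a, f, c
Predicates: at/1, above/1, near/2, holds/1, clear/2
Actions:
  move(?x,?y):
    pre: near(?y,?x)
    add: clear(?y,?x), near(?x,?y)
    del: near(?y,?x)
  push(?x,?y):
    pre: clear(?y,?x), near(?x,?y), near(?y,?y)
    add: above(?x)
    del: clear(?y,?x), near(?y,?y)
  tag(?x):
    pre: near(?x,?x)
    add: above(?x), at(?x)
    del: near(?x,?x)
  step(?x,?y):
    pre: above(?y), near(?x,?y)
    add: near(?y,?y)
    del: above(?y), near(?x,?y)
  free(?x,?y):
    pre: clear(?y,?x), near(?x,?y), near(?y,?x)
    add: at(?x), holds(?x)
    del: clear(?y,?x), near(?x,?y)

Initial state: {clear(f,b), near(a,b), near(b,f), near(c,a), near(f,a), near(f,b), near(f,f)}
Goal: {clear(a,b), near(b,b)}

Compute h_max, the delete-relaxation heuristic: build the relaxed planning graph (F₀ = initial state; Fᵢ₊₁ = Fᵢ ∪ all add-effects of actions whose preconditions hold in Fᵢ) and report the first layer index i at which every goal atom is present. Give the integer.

2

F0 = init (7 atoms)
F1 = F0 ∪ {above(b), above(f), at(b), at(f), clear(a,b), clear(b,f), clear(c,a), clear(f,a), holds(b), near(a,c), near(a,f), near(b,a)}  (19 atoms)
F2 = F1 ∪ {above(a), at(a), clear(a,c), clear(a,f), clear(b,a), holds(a), holds(f), near(b,b)}  (27 atoms)
goal ⊆ F2  ⇒  h_max = 2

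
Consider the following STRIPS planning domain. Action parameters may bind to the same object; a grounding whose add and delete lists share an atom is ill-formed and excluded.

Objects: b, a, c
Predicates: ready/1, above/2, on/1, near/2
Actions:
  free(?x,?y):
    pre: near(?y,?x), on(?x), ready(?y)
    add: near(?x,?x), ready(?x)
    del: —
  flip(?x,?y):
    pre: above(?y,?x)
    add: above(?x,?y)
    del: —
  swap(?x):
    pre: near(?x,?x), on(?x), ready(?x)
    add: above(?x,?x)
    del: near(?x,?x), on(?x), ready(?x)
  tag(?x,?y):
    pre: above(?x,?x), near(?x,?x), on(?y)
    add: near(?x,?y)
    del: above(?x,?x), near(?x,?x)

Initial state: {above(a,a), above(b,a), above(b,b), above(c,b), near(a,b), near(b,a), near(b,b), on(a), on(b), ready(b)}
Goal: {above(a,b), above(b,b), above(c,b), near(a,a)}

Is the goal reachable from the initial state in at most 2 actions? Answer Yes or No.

1. free(a,b)  →  {above(a,a), above(b,a), above(b,b), above(c,b), near(a,a), near(a,b), near(b,a), near(b,b), on(a), on(b), ready(a), ready(b)}
2. flip(a,b)  →  {above(a,a), above(a,b), above(b,a), above(b,b), above(c,b), near(a,a), near(a,b), near(b,a), near(b,b), on(a), on(b), ready(a), ready(b)}
optimal plan length = 2; 2 ≤ 2

Yes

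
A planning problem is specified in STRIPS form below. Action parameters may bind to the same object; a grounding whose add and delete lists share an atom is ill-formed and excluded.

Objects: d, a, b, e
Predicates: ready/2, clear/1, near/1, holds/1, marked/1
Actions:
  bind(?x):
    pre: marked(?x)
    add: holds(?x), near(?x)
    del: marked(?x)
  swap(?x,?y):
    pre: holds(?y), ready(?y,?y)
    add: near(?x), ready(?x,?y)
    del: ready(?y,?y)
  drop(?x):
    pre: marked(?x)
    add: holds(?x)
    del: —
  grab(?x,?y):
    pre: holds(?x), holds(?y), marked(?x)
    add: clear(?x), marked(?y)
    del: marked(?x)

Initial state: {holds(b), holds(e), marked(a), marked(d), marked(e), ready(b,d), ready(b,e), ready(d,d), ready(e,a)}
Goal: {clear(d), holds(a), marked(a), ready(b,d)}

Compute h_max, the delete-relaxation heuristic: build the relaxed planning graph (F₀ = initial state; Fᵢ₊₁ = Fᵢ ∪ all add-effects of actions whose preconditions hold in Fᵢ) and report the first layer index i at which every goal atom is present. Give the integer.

2

F0 = init (9 atoms)
F1 = F0 ∪ {clear(e), holds(a), holds(d), marked(b), near(a), near(d), near(e)}  (16 atoms)
F2 = F1 ∪ {clear(a), clear(b), clear(d), near(b), ready(a,d), ready(e,d)}  (22 atoms)
goal ⊆ F2  ⇒  h_max = 2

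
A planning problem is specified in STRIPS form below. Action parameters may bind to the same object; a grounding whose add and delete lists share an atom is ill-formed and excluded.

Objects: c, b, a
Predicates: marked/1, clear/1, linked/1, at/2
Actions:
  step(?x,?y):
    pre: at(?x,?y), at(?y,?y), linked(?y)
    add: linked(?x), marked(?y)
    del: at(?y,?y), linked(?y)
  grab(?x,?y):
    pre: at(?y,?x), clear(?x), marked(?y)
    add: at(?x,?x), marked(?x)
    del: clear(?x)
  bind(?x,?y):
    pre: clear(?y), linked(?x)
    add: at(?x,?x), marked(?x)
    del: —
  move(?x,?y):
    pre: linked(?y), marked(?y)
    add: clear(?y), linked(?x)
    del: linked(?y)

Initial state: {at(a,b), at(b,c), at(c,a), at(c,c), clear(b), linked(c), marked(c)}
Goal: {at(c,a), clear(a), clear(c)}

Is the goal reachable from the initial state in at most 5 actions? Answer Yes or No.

1. move(a,c)  →  {at(a,b), at(b,c), at(c,a), at(c,c), clear(b), clear(c), linked(a), marked(c)}
2. bind(a,c)  →  {at(a,a), at(a,b), at(b,c), at(c,a), at(c,c), clear(b), clear(c), linked(a), marked(a), marked(c)}
3. move(c,a)  →  {at(a,a), at(a,b), at(b,c), at(c,a), at(c,c), clear(a), clear(b), clear(c), linked(c), marked(a), marked(c)}
optimal plan length = 3; 3 ≤ 5

Yes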